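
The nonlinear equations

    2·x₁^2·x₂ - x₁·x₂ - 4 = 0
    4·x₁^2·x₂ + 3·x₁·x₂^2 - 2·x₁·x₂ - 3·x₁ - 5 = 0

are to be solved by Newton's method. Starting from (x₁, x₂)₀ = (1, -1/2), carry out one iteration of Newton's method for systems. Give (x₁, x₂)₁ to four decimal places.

At (1, -1/2): F = (-4.5000, -8.2500).
Jacobian J = [[4·x₁·x₂ - x₂, 2·x₁^2 - x₁], [8·x₁·x₂ + 3·x₂^2 - 2·x₂ - 3, 4·x₁^2 + 6·x₁·x₂ - 2·x₁]].
At the point, J = [[-1.5000, 1.0000], [-5.2500, -1.0000]] (det J = 6.7500).
Solving J·Δ = −F gives Δ = (-1.8889, 1.6667).
Then the next iterate is (x₁, x₂)₁ = (-0.8889, 1.1667).

(-0.8889, 1.1667)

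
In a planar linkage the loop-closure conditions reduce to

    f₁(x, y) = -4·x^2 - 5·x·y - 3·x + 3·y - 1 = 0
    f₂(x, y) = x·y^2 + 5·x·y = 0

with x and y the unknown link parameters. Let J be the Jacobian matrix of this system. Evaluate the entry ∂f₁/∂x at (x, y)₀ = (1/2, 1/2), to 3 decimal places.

∂f₁/∂x = -8·x - 5·y - 3.
At (1/2, 1/2) this is -9.500.

-9.500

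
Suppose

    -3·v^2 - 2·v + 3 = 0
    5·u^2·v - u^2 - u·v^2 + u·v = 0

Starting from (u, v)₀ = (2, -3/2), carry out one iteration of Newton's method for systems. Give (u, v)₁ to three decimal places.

(0.980, -1.393)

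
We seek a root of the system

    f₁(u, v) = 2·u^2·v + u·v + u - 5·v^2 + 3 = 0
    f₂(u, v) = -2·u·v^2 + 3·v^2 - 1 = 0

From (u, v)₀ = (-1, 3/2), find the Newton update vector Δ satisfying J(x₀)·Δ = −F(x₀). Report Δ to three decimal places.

At (-1, 3/2): F = (-7.750, 10.250).
Jacobian J = [[4·u·v + v + 1, 2·u^2 + u - 10·v], [-2·v^2, -4·u·v + 6·v]].
At the point, J = [[-3.500, -14.000], [-4.500, 15.000]] (det J = -115.500).
Solving J·Δ = −F gives Δ = (0.236, -0.613).

(0.236, -0.613)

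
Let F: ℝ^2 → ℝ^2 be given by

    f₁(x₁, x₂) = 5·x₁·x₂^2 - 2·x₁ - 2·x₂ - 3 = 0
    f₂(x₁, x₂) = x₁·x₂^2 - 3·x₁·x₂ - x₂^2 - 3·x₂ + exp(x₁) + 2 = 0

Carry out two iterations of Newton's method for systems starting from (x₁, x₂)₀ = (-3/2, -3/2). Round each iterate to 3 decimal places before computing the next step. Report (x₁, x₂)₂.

(-1.986, -0.451)

At (-3/2, -3/2): F = (-13.875, -5.65187).
Jacobian J = [[5·x₂^2 - 2, 10·x₁·x₂ - 2], [x₂^2 - 3·x₂ + exp(x₁), 2·x₁·x₂ - 3·x₁ - 2·x₂ - 3]].
At the point, J = [[9.250, 20.500], [6.97313, 9.000]] (det J = -59.69917).
Solving J·Δ = −F gives Δ = (-0.151, 0.745).
Then the next iterate is (x₁, x₂)₁ = (-1.651, -0.755).
Round to (-1.651, -0.755) and repeat: F = (-2.89356, -0.79379), J = [[0.85013, 10.46505], [3.02688, 5.95601]].
Δ = (-0.335, 0.304), so (x₁, x₂)₂ = (-1.986, -0.451).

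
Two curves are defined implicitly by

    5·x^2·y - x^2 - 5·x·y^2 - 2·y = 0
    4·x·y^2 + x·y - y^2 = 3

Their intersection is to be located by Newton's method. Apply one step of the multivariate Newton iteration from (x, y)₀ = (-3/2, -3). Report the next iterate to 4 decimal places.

(-0.9775, -1.9072)

At (-3/2, -3): F = (37.5000, -61.5000).
Jacobian J = [[10·x·y - 2·x - 5·y^2, 5·x^2 - 10·x·y - 2], [4·y^2 + y, 8·x·y + x - 2·y]].
At the point, J = [[3.0000, -35.7500], [33.0000, 40.5000]] (det J = 1301.2500).
Solving J·Δ = −F gives Δ = (0.5225, 1.0928).
Then the next iterate is (x, y)₁ = (-0.9775, -1.9072).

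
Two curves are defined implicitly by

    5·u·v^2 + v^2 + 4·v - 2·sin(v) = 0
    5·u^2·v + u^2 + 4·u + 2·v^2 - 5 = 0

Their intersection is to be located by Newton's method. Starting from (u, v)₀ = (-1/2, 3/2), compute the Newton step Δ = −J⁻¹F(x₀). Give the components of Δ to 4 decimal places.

At (-1/2, 3/2): F = (0.630010, -0.3750).
Jacobian J = [[5·v^2, 10·u·v + 2·v - 2·cos(v) + 4], [10·u·v + 2·u + 4, 5·u^2 + 4·v]].
At the point, J = [[11.2500, -0.641474], [-4.5000, 7.2500]] (det J = 78.675865).
Solving J·Δ = −F gives Δ = (-0.0550, 0.0176).

(-0.0550, 0.0176)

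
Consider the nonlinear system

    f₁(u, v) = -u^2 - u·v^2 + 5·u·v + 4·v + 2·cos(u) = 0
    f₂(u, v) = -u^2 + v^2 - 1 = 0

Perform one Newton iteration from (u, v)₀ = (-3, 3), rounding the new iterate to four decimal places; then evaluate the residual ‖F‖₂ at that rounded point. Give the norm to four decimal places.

At (-3, 3): F = (-16.979985, -1.0000).
Jacobian J = [[-2·u - v^2 + 5·v - 2·sin(u), -2·u·v + 5·u + 4], [-2·u, 2·v]].
At the point, J = [[12.282240, 7.0000], [6.0000, 6.0000]] (det J = 31.693440).
Solving J·Δ = −F gives Δ = (2.9937, -2.8270).
Then the next iterate is (u, v)₁ = (-0.0063, 0.1730).
Re-evaluating at (-0.0063, 0.1730): F = (2.686660, -0.970111), so ‖F‖₂ = 2.8564.

2.8564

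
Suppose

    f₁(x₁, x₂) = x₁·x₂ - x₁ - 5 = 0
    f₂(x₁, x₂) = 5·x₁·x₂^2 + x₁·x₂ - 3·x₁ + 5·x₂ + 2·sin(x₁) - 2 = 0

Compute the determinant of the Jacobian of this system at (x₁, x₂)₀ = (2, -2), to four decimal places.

70.6646

J = [[x₂ - 1, x₁], [5·x₂^2 + x₂ + 2·cos(x₁) - 3, 10·x₁·x₂ + x₁ + 5]].
At the point, J = [[-3.0000, 2.0000], [14.167706, -33.0000]].
det J = 70.6646.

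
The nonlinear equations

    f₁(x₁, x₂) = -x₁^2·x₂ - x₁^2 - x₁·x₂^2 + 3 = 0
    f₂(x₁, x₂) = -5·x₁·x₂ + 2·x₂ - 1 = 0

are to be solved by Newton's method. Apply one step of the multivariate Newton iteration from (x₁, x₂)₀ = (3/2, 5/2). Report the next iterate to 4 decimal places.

(-0.6996, 4.8172)

At (3/2, 5/2): F = (-14.2500, -14.7500).
Jacobian J = [[-2·x₁·x₂ - 2·x₁ - x₂^2, -x₁^2 - 2·x₁·x₂], [-5·x₂, -5·x₁ + 2]].
At the point, J = [[-16.7500, -9.7500], [-12.5000, -5.5000]] (det J = -29.7500).
Solving J·Δ = −F gives Δ = (-2.1996, 2.3172).
Then the next iterate is (x₁, x₂)₁ = (-0.6996, 4.8172).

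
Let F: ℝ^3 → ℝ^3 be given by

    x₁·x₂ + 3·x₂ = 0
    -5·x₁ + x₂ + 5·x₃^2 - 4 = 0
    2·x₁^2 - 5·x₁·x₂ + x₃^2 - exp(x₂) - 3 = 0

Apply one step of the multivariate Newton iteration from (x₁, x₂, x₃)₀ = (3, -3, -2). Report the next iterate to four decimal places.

At (3, -3, -2): F = (-18.0000, -2.0000, 63.950213).
Jacobian J = [[x₂, x₁ + 3, 0], [-5, 1, 10·x₃], [4·x₁ - 5·x₂, -5·x₁ - exp(x₂), 2·x₃]].
At the point, J = [[-3.0000, 6.0000, 0.0000], [-5.0000, 1.0000, -20.0000], [27.0000, -15.049787, -4.0000]] (det J = -2445.012776).
Solving J·Δ = −F gives Δ = (-0.9129, 2.5435, 0.2554).
Then the next iterate is (x₁, x₂, x₃)₁ = (2.0871, -0.4565, -1.7446).

(2.0871, -0.4565, -1.7446)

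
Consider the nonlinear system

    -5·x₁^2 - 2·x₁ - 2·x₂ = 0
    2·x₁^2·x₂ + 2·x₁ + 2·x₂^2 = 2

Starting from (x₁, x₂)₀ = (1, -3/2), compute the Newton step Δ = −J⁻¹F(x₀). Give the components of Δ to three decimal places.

(-0.475, 0.850)

At (1, -3/2): F = (-4.000, 1.500).
Jacobian J = [[-10·x₁ - 2, -2], [4·x₁·x₂ + 2, 2·x₁^2 + 4·x₂]].
At the point, J = [[-12.000, -2.000], [-4.000, -4.000]] (det J = 40.000).
Solving J·Δ = −F gives Δ = (-0.475, 0.850).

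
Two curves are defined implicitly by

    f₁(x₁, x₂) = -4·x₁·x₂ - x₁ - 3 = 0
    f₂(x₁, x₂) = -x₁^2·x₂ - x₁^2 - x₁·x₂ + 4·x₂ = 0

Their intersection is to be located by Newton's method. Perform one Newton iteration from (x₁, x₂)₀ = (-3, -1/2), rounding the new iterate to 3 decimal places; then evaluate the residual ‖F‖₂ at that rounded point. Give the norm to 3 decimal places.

3.128

At (-3, -1/2): F = (-6.000, -8.000).
Jacobian J = [[-4·x₂ - 1, -4·x₁], [-2·x₁·x₂ - 2·x₁ - x₂, -x₁^2 - x₁ + 4]].
At the point, J = [[1.000, 12.000], [3.500, -2.000]] (det J = -44.000).
Solving J·Δ = −F gives Δ = (2.455, 0.295).
Then the next iterate is (x₁, x₂)₁ = (-0.545, -0.205).
Re-evaluating at (-0.545, -0.205): F = (-2.90190, -1.16786), so ‖F‖₂ = 3.128.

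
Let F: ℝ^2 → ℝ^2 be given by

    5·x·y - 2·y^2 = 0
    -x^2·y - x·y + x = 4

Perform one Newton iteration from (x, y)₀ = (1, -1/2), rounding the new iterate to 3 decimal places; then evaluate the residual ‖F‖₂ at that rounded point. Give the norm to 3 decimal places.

At (1, -1/2): F = (-3.000, -2.000).
Jacobian J = [[5·y, 5·x - 4·y], [-2·x·y - y + 1, -x^2 - x]].
At the point, J = [[-2.500, 7.000], [2.500, -2.000]] (det J = -12.500).
Solving J·Δ = −F gives Δ = (1.600, 1.000).
Then the next iterate is (x, y)₁ = (2.600, 0.500).
Re-evaluating at (2.600, 0.500): F = (6.000, -6.080), so ‖F‖₂ = 8.542.

8.542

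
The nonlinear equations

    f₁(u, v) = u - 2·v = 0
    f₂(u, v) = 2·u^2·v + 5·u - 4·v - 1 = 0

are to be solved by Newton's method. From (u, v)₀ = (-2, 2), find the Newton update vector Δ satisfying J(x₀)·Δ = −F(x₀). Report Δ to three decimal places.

(-1.667, -3.833)

At (-2, 2): F = (-6.000, -3.000).
Jacobian J = [[1, -2], [4·u·v + 5, 2·u^2 - 4]].
At the point, J = [[1.000, -2.000], [-11.000, 4.000]] (det J = -18.000).
Solving J·Δ = −F gives Δ = (-1.667, -3.833).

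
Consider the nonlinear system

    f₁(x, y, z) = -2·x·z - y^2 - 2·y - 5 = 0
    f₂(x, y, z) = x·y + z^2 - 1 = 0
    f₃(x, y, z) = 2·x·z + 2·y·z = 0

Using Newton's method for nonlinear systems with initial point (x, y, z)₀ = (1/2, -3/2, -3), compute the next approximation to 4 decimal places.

At (1/2, -3/2, -3): F = (-1.2500, 7.2500, 6.0000).
Jacobian J = [[-2·z, -2·y - 2, -2·x], [y, x, 2·z], [2·z, 2·z, 2·x + 2·y]].
At the point, J = [[6.0000, 1.0000, -1.0000], [-1.5000, 0.5000, -6.0000], [-6.0000, -6.0000, -2.0000]] (det J = -201.0000).
Solving J·Δ = −F gives Δ = (0.3545, 0.2649, 1.1418).
Then the next iterate is (x, y, z)₁ = (0.8545, -1.2351, -1.8582).

(0.8545, -1.2351, -1.8582)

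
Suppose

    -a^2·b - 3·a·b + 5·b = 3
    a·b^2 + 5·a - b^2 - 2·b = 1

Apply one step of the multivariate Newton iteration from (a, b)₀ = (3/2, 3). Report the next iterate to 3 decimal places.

At (3/2, 3): F = (-8.250, 5.000).
Jacobian J = [[-2·a·b - 3·b, -a^2 - 3·a + 5], [b^2 + 5, 2·a·b - 2·b - 2]].
At the point, J = [[-18.000, -1.750], [14.000, 1.000]] (det J = 6.500).
Solving J·Δ = −F gives Δ = (-0.077, -3.923).
Then the next iterate is (a, b)₁ = (1.423, -0.923).

(1.423, -0.923)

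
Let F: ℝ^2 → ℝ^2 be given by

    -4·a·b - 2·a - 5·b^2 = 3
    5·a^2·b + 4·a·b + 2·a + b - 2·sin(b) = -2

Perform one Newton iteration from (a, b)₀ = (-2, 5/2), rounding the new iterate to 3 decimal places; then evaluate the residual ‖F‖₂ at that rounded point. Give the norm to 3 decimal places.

8.603

At (-2, 5/2): F = (-10.250, 29.30306).
Jacobian J = [[-4·b - 2, -4·a - 10·b], [10·a·b + 4·b + 2, 5·a^2 + 4·a - 2·cos(b) + 1]].
At the point, J = [[-12.000, -17.000], [-38.000, 14.60229]] (det J = -821.22745).
Solving J·Δ = −F gives Δ = (0.424, -0.902).
Then the next iterate is (a, b)₁ = (-1.576, 1.598).
Re-evaluating at (-1.576, 1.598): F = (-2.54223, 8.21832), so ‖F‖₂ = 8.603.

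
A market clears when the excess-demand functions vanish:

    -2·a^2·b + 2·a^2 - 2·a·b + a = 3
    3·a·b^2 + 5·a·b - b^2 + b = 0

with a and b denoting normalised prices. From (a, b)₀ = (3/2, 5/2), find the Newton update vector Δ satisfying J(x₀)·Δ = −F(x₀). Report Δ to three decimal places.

(-0.831, -0.660)

At (3/2, 5/2): F = (-15.750, 43.125).
Jacobian J = [[-4·a·b + 4·a - 2·b + 1, -2·a^2 - 2·a], [3·b^2 + 5·b, 6·a·b + 5·a - 2·b + 1]].
At the point, J = [[-13.000, -7.500], [31.250, 26.000]] (det J = -103.625).
Solving J·Δ = −F gives Δ = (-0.831, -0.660).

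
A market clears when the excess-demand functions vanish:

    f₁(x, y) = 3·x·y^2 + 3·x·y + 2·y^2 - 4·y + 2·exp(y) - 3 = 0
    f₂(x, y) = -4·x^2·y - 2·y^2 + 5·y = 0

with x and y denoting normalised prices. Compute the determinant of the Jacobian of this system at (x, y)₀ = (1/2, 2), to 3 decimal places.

J = [[3·y^2 + 3·y, 6·x·y + 3·x + 4·y + 2·exp(y) - 4], [-8·x·y, -4·x^2 - 4·y + 5]].
At the point, J = [[18.000, 26.27811], [-8.000, -4.000]].
det J = 138.225.

138.225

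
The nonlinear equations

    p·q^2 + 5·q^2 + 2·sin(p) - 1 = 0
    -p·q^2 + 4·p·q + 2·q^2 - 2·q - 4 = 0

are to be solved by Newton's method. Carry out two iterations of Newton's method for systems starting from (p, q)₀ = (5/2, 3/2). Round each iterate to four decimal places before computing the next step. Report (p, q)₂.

(2.8460, 0.3122)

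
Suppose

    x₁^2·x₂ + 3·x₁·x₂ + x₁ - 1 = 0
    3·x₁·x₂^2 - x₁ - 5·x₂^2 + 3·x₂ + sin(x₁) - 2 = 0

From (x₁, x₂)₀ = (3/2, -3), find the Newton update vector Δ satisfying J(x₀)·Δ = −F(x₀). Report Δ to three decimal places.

At (3/2, -3): F = (-19.750, -16.00251).
Jacobian J = [[2·x₁·x₂ + 3·x₂ + 1, x₁^2 + 3·x₁], [3·x₂^2 + cos(x₁) - 1, 6·x₁·x₂ - 10·x₂ + 3]].
At the point, J = [[-17.000, 6.750], [26.07074, 6.000]] (det J = -277.97748).
Solving J·Δ = −F gives Δ = (-0.038, 2.831).

(-0.038, 2.831)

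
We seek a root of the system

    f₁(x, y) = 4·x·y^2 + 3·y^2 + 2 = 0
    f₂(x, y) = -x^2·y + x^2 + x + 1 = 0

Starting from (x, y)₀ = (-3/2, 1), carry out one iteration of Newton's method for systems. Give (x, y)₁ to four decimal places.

At (-3/2, 1): F = (-1.0000, -0.5000).
Jacobian J = [[4·y^2, 8·x·y + 6·y], [-2·x·y + 2·x + 1, -x^2]].
At the point, J = [[4.0000, -6.0000], [1.0000, -2.2500]] (det J = -3.0000).
Solving J·Δ = −F gives Δ = (-0.2500, -0.3333).
Then the next iterate is (x, y)₁ = (-1.7500, 0.6667).

(-1.7500, 0.6667)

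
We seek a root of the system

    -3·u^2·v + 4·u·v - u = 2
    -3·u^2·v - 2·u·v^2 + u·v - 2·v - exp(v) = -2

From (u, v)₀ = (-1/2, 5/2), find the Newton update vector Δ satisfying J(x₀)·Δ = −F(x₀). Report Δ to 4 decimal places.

(0.3029, -1.2283)

At (-1/2, 5/2): F = (-8.3750, -12.057494).
Jacobian J = [[-6·u·v + 4·v - 1, -3·u^2 + 4·u], [-6·u·v - 2·v^2 + v, -3·u^2 - 4·u·v + u - exp(v) - 2]].
At the point, J = [[16.5000, -2.7500], [-2.5000, -10.432494]] (det J = -179.011150).
Solving J·Δ = −F gives Δ = (0.3029, -1.2283).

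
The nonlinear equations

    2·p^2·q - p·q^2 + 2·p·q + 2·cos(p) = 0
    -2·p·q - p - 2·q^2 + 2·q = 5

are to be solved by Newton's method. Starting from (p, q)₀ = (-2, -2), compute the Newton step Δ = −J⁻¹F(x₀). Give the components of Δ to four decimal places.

(0.6935, 1.4942)

At (-2, -2): F = (-0.832294, -23.0000).
Jacobian J = [[4·p·q - q^2 + 2·q - 2·sin(p), 2·p^2 - 2·p·q + 2·p], [-2·q - 1, -2·p - 4·q + 2]].
At the point, J = [[9.818595, -4.0000], [3.0000, 14.0000]] (det J = 149.460328).
Solving J·Δ = −F gives Δ = (0.6935, 1.4942).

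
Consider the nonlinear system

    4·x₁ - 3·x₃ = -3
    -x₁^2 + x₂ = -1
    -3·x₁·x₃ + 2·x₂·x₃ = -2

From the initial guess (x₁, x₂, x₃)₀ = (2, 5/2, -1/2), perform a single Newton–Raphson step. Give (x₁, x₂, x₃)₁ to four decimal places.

(1.4348, 0.7391, 2.9130)

At (2, 5/2, -1/2): F = (12.5000, -0.5000, 2.5000).
Jacobian J = [[4, 0, -3], [-2·x₁, 1, 0], [-3·x₃, 2·x₃, -3·x₁ + 2·x₂]].
At the point, J = [[4.0000, 0.0000, -3.0000], [-4.0000, 1.0000, 0.0000], [1.5000, -1.0000, -1.0000]] (det J = -11.5000).
Solving J·Δ = −F gives Δ = (-0.5652, -1.7609, 3.4130).
Then the next iterate is (x₁, x₂, x₃)₁ = (1.4348, 0.7391, 2.9130).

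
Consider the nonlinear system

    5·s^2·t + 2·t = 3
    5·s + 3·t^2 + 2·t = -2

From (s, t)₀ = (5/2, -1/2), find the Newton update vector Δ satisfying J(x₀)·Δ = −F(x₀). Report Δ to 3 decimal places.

(-2.954, -0.520)

At (5/2, -1/2): F = (-19.625, 14.250).
Jacobian J = [[10·s·t, 5·s^2 + 2], [5, 6·t + 2]].
At the point, J = [[-12.500, 33.250], [5.000, -1.000]] (det J = -153.750).
Solving J·Δ = −F gives Δ = (-2.954, -0.520).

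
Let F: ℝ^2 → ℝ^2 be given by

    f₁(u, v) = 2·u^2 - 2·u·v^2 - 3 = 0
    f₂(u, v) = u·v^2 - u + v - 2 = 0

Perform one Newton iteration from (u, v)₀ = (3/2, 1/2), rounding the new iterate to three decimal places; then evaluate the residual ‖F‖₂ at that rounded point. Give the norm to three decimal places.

7.513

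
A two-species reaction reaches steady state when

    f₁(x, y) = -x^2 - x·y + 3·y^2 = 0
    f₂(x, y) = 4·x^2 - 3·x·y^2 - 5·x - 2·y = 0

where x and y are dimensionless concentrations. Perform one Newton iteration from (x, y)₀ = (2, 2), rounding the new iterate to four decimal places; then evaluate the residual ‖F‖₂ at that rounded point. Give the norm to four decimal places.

At (2, 2): F = (4.0000, -22.0000).
Jacobian J = [[-2·x - y, -x + 6·y], [8·x - 3·y^2 - 5, -6·x·y - 2]].
At the point, J = [[-6.0000, 10.0000], [-1.0000, -26.0000]] (det J = 166.0000).
Solving J·Δ = −F gives Δ = (-0.6988, -0.8193).
Then the next iterate is (x, y)₁ = (1.3012, 1.1807).
Re-evaluating at (1.3012, 1.1807): F = (0.952709, -7.536738), so ‖F‖₂ = 7.5967.

7.5967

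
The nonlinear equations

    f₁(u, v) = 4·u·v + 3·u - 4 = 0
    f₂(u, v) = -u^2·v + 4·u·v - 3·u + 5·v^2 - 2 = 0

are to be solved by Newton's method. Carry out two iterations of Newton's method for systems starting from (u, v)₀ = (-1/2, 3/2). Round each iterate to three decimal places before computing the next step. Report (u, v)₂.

(0.704, 0.697)

At (-1/2, 3/2): F = (-8.500, 7.375).
Jacobian J = [[4·v + 3, 4·u], [-2·u·v + 4·v - 3, -u^2 + 4·u + 10·v]].
At the point, J = [[9.000, -2.000], [4.500, 12.750]] (det J = 123.750).
Solving J·Δ = −F gives Δ = (0.757, -0.845).
Then the next iterate is (u, v)₁ = (0.257, 0.655).
Round to (0.257, 0.655) and repeat: F = (-2.55566, 0.00420), J = [[5.620, 1.028], [-0.71667, 7.51195]].
Δ = (0.447, 0.042), so (u, v)₂ = (0.704, 0.697).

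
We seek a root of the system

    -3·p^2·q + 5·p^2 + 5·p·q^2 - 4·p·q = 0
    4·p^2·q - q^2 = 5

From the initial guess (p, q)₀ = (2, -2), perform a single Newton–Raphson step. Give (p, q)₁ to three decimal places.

(1.042, -1.483)

At (2, -2): F = (100.000, -41.000).
Jacobian J = [[-6·p·q + 10·p + 5·q^2 - 4·q, -3·p^2 + 10·p·q - 4·p], [8·p·q, 4·p^2 - 2·q]].
At the point, J = [[72.000, -60.000], [-32.000, 20.000]] (det J = -480.000).
Solving J·Δ = −F gives Δ = (-0.958, 0.517).
Then the next iterate is (p, q)₁ = (1.042, -1.483).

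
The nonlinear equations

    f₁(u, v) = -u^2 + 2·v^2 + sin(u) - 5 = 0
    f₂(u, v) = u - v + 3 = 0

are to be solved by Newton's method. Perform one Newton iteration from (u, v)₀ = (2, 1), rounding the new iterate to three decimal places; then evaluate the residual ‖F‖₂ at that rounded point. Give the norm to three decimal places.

989.632

At (2, 1): F = (-6.09070, 4.000).
Jacobian J = [[-2·u + cos(u), 4·v], [1, -1]].
At the point, J = [[-4.41615, 4.000], [1.000, -1.000]] (det J = 0.41615).
Solving J·Δ = −F gives Δ = (23.812, 27.812).
Then the next iterate is (u, v)₁ = (25.812, 28.812).
Re-evaluating at (25.812, 28.812): F = (989.63156, 0.000), so ‖F‖₂ = 989.632.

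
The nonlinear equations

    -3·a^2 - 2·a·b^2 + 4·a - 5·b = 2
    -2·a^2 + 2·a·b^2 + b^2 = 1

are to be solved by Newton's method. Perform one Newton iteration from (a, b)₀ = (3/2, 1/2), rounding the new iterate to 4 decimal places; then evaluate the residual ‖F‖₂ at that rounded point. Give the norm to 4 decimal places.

At (3/2, 1/2): F = (-6.0000, -4.5000).
Jacobian J = [[-6·a - 2·b^2 + 4, -4·a·b - 5], [-4·a + 2·b^2, 4·a·b + 2·b]].
At the point, J = [[-5.5000, -8.0000], [-5.5000, 4.0000]] (det J = -66.0000).
Solving J·Δ = −F gives Δ = (-0.9091, -0.1250).
Then the next iterate is (a, b)₁ = (0.5909, 0.3750).
Re-evaluating at (0.5909, 0.3750): F = (-2.725079, -1.391510), so ‖F‖₂ = 3.0598.

3.0598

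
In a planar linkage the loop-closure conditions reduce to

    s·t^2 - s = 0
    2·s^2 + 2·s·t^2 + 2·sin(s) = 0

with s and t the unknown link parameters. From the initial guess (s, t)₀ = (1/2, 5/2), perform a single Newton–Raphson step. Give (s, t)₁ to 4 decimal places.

At (1/2, 5/2): F = (2.6250, 7.708851).
Jacobian J = [[t^2 - 1, 2·s·t], [4·s + 2·t^2 + 2·cos(s), 4·s·t]].
At the point, J = [[5.2500, 2.5000], [16.255165, 5.0000]] (det J = -14.387913).
Solving J·Δ = −F gives Δ = (-0.4272, -0.1528).
Then the next iterate is (s, t)₁ = (0.0728, 2.3472).

(0.0728, 2.3472)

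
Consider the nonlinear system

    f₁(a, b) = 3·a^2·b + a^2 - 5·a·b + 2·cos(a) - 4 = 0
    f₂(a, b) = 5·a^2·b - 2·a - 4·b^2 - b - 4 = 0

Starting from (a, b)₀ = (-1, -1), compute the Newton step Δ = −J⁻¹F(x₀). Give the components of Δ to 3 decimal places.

(0.608, 0.428)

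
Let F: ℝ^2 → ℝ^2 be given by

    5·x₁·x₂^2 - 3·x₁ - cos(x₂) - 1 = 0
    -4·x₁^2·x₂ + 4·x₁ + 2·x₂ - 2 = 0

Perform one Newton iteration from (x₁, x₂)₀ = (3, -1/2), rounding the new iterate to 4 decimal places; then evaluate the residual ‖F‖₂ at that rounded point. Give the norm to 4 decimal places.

2.9409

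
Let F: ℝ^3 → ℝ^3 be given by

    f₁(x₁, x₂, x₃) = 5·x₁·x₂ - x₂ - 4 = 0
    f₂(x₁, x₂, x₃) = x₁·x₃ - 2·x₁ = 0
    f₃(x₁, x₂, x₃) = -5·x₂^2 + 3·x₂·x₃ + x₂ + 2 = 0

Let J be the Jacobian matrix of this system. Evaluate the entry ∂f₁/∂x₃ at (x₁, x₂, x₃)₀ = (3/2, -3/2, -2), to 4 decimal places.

∂f₁/∂x₃ = 0.
At (3/2, -3/2, -2) this is 0.0000.

0.0000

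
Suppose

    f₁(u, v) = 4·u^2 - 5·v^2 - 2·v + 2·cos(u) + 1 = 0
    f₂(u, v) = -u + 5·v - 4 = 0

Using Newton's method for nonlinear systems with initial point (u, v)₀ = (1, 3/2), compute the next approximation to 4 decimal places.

At (1, 3/2): F = (-8.169395, 2.5000).
Jacobian J = [[8·u - 2·sin(u), -10·v - 2], [-1, 5]].
At the point, J = [[6.317058, -17.0000], [-1.0000, 5.0000]] (det J = 14.585290).
Solving J·Δ = −F gives Δ = (-0.1133, -0.5227).
Then the next iterate is (u, v)₁ = (0.8867, 0.9773).

(0.8867, 0.9773)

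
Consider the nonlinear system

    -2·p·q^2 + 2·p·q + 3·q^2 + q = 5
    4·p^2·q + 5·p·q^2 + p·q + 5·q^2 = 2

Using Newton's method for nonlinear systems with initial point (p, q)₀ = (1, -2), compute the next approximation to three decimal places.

(0.353, -1.237)

At (1, -2): F = (-7.000, 28.000).
Jacobian J = [[-2·q^2 + 2·q, -4·p·q + 2·p + 6·q + 1], [8·p·q + 5·q^2 + q, 4·p^2 + 10·p·q + p + 10·q]].
At the point, J = [[-12.000, -1.000], [2.000, -35.000]] (det J = 422.000).
Solving J·Δ = −F gives Δ = (-0.647, 0.763).
Then the next iterate is (p, q)₁ = (0.353, -1.237).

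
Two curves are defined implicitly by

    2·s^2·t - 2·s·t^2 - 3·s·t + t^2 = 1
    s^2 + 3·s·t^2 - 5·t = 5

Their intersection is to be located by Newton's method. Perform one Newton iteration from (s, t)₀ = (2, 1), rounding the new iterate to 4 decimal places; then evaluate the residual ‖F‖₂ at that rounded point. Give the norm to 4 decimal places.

At (2, 1): F = (-2.0000, 0.0000).
Jacobian J = [[4·s·t - 2·t^2 - 3·t, 2·s^2 - 4·s·t - 3·s + 2·t], [2·s + 3·t^2, 6·s·t - 5]].
At the point, J = [[3.0000, -4.0000], [7.0000, 7.0000]] (det J = 49.0000).
Solving J·Δ = −F gives Δ = (0.2857, -0.2857).
Then the next iterate is (s, t)₁ = (2.2857, 0.7143).
Re-evaluating at (2.2857, 0.7143): F = (-0.256629, 0.151585), so ‖F‖₂ = 0.2981.

0.2981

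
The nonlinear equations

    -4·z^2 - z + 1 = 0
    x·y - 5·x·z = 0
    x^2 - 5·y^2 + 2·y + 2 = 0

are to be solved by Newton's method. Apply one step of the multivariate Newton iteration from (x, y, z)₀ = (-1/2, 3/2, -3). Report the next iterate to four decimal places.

(-0.2254, 1.0173, -1.6087)

At (-1/2, 3/2, -3): F = (-32.0000, -8.2500, -6.0000).
Jacobian J = [[0, 0, -8·z - 1], [y - 5·z, x, -5·x], [2·x, -10·y + 2, 0]].
At the point, J = [[0.0000, 0.0000, 23.0000], [16.5000, -0.5000, 2.5000], [-1.0000, -13.0000, 0.0000]] (det J = -4945.0000).
Solving J·Δ = −F gives Δ = (0.2746, -0.4827, 1.3913).
Then the next iterate is (x, y, z)₁ = (-0.2254, 1.0173, -1.6087).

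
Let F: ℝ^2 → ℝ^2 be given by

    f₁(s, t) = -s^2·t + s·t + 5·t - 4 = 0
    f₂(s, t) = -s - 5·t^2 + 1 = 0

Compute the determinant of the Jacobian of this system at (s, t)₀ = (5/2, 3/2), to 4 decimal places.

91.2500

J = [[-2·s·t + t, -s^2 + s + 5], [-1, -10·t]].
At the point, J = [[-6.0000, 1.2500], [-1.0000, -15.0000]].
det J = 91.2500.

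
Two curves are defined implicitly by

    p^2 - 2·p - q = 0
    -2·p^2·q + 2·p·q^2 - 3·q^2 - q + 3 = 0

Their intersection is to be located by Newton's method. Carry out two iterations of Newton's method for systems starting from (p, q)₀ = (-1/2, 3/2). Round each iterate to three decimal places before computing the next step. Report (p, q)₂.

(-0.335, 0.777)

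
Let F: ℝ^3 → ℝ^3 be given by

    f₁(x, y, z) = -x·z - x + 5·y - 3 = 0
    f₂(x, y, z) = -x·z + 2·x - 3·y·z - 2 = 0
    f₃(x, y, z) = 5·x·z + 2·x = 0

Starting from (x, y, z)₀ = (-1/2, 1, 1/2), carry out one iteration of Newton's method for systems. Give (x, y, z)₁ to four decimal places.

(-0.9119, 0.4906, -1.1415)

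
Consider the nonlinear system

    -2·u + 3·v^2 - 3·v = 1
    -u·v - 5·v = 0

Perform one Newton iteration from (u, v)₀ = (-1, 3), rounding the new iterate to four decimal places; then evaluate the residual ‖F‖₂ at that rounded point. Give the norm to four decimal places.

7.6220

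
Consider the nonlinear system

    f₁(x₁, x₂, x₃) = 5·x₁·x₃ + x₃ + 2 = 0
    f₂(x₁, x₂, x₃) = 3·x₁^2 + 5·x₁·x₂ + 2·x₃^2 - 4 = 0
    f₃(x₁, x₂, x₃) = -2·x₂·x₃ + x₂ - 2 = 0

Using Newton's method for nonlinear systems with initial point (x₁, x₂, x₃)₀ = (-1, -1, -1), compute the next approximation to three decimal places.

(-1.328, -0.607, 0.910)

At (-1, -1, -1): F = (6.000, 6.000, -5.000).
Jacobian J = [[5·x₃, 0, 5·x₁ + 1], [6·x₁ + 5·x₂, 5·x₁, 4·x₃], [0, -2·x₃ + 1, -2·x₂]].
At the point, J = [[-5.000, 0.000, -4.000], [-11.000, -5.000, -4.000], [0.000, 3.000, 2.000]] (det J = 122.000).
Solving J·Δ = −F gives Δ = (-0.328, 0.393, 1.910).
Then the next iterate is (x₁, x₂, x₃)₁ = (-1.328, -0.607, 0.910).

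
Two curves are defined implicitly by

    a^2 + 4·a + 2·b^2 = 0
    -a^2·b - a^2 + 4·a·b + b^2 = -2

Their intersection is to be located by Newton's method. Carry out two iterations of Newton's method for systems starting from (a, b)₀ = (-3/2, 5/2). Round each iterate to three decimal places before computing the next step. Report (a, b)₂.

At (-3/2, 5/2): F = (8.750, -14.625).
Jacobian J = [[2·a + 4, 4·b], [-2·a·b - 2·a + 4·b, -a^2 + 4·a + 2·b]].
At the point, J = [[1.000, 10.000], [20.500, -3.250]] (det J = -208.250).
Solving J·Δ = −F gives Δ = (0.566, -0.932).
Then the next iterate is (a, b)₁ = (-0.934, 1.568).
Round to (-0.934, 1.568) and repeat: F = (2.05360, -3.63963), J = [[2.132, 6.272], [11.06902, -1.47236]].
Δ = (0.273, -0.420), so (a, b)₂ = (-0.661, 1.148).

(-0.661, 1.148)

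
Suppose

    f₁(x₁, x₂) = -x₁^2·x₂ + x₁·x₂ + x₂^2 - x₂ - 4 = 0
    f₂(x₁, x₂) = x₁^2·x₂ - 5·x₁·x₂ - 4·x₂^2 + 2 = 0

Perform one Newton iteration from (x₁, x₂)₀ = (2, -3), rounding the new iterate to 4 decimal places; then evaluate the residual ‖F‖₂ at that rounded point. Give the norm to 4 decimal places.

At (2, -3): F = (14.0000, -16.0000).
Jacobian J = [[-2·x₁·x₂ + x₂, -x₁^2 + x₁ + 2·x₂ - 1], [2·x₁·x₂ - 5·x₂, x₁^2 - 5·x₁ - 8·x₂]].
At the point, J = [[9.0000, -9.0000], [3.0000, 18.0000]] (det J = 189.0000).
Solving J·Δ = −F gives Δ = (-0.5714, 0.9841).
Then the next iterate is (x₁, x₂)₁ = (1.4286, -2.0159).
Re-evaluating at (1.4286, -2.0159): F = (3.314084, -3.970084), so ‖F‖₂ = 5.1715.

5.1715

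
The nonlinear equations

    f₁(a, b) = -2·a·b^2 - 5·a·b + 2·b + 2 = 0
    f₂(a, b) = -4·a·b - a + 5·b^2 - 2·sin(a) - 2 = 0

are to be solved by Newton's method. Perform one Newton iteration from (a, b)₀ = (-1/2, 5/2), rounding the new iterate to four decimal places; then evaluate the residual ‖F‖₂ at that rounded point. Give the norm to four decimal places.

At (-1/2, 5/2): F = (19.5000, 35.708851).
Jacobian J = [[-2·b^2 - 5·b, -4·a·b - 5·a + 2], [-4·b - 2·cos(a) - 1, -4·a + 10·b]].
At the point, J = [[-25.0000, 9.5000], [-12.755165, 27.0000]] (det J = -553.825931).
Solving J·Δ = −F gives Δ = (0.3381, -1.1628).
Then the next iterate is (a, b)₁ = (-0.1619, 1.3372).
Re-evaluating at (-0.1619, 1.3372): F = (6.335851, 8.290777), so ‖F‖₂ = 10.4346.

10.4346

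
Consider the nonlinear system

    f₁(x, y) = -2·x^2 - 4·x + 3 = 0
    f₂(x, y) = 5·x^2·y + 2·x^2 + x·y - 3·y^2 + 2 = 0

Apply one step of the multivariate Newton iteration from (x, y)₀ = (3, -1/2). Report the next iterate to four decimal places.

(1.3125, -0.5227)

At (3, -1/2): F = (-27.0000, -4.7500).
Jacobian J = [[-4·x - 4, 0], [10·x·y + 4·x + y, 5·x^2 + x - 6·y]].
At the point, J = [[-16.0000, 0.0000], [-3.5000, 51.0000]] (det J = -816.0000).
Solving J·Δ = −F gives Δ = (-1.6875, -0.0227).
Then the next iterate is (x, y)₁ = (1.3125, -0.5227).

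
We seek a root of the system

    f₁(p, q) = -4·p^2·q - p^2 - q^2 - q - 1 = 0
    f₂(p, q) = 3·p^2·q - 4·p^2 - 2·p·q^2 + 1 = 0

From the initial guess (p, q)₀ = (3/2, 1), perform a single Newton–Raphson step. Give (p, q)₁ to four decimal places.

At (3/2, 1): F = (-14.2500, -4.2500).
Jacobian J = [[-8·p·q - 2·p, -4·p^2 - 2·q - 1], [6·p·q - 8·p - 2·q^2, 3·p^2 - 4·p·q]].
At the point, J = [[-15.0000, -12.0000], [-5.0000, 0.7500]] (det J = -71.2500).
Solving J·Δ = −F gives Δ = (-0.8658, -0.1053).
Then the next iterate is (p, q)₁ = (0.6342, 0.8947).

(0.6342, 0.8947)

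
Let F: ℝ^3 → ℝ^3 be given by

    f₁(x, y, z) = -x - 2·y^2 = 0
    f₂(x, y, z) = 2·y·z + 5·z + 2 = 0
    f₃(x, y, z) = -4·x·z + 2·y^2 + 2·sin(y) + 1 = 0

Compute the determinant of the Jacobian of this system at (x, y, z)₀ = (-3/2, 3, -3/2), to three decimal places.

-663.780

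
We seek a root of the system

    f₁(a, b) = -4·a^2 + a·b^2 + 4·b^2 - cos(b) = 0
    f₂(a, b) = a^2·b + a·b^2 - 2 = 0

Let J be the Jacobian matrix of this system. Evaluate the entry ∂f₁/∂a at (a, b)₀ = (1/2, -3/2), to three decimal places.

-1.750

∂f₁/∂a = -8·a + b^2.
At (1/2, -3/2) this is -1.750.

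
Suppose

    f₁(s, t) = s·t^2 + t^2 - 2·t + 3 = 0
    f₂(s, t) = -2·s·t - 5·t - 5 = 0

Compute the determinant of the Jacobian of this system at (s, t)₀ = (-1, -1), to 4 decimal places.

J = [[t^2, 2·s·t + 2·t - 2], [-2·t, -2·s - 5]].
At the point, J = [[1.0000, -2.0000], [2.0000, -3.0000]].
det J = 1.0000.

1.0000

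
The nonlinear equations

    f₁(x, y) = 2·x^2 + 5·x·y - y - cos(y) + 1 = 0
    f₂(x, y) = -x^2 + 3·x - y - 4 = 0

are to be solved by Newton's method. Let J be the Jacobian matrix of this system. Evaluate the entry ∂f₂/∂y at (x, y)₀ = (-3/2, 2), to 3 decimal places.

-1.000

∂f₂/∂y = -1.
At (-3/2, 2) this is -1.000.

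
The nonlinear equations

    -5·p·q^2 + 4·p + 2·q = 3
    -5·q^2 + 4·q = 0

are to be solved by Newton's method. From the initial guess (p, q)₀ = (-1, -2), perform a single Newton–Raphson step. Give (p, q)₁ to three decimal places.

(-1.750, -0.833)

At (-1, -2): F = (9.000, -28.000).
Jacobian J = [[-5·q^2 + 4, -10·p·q + 2], [0, -10·q + 4]].
At the point, J = [[-16.000, -18.000], [0.000, 24.000]] (det J = -384.000).
Solving J·Δ = −F gives Δ = (-0.750, 1.167).
Then the next iterate is (p, q)₁ = (-1.750, -0.833).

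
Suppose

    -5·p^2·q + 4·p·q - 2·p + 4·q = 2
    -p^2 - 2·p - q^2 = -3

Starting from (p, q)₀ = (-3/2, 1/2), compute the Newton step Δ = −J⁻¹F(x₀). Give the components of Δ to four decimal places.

At (-3/2, 1/2): F = (-5.6250, 3.5000).
Jacobian J = [[-10·p·q + 4·q - 2, -5·p^2 + 4·p + 4], [-2·p - 2, -2·q]].
At the point, J = [[7.5000, -13.2500], [1.0000, -1.0000]] (det J = 5.7500).
Solving J·Δ = −F gives Δ = (-9.0435, -5.5435).

(-9.0435, -5.5435)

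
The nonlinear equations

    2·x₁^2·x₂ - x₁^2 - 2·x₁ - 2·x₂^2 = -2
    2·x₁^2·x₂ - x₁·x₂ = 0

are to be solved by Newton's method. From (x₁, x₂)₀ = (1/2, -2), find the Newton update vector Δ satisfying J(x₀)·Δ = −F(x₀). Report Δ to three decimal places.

(0.000, 0.971)

At (1/2, -2): F = (-8.250, 0.000).
Jacobian J = [[4·x₁·x₂ - 2·x₁ - 2, 2·x₁^2 - 4·x₂], [4·x₁·x₂ - x₂, 2·x₁^2 - x₁]].
At the point, J = [[-7.000, 8.500], [-2.000, 0.000]] (det J = 17.000).
Solving J·Δ = −F gives Δ = (0.000, 0.971).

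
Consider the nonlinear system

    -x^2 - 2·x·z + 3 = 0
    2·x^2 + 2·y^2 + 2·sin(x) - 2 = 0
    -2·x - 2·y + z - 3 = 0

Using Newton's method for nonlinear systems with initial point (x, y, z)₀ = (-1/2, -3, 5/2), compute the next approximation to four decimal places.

(0.1567, -1.7183, -0.1232)

At (-1/2, -3, 5/2): F = (5.2500, 15.541149, 6.5000).
Jacobian J = [[-2·x - 2·z, 0, -2·x], [4·x + 2·cos(x), 4·y, 0], [-2, -2, 1]].
At the point, J = [[-4.0000, 0.0000, 1.0000], [-0.244835, -12.0000, 0.0000], [-2.0000, -2.0000, 1.0000]] (det J = 24.489670).
Solving J·Δ = −F gives Δ = (0.6567, 1.2817, -2.6232).
Then the next iterate is (x, y, z)₁ = (0.1567, -1.7183, -0.1232).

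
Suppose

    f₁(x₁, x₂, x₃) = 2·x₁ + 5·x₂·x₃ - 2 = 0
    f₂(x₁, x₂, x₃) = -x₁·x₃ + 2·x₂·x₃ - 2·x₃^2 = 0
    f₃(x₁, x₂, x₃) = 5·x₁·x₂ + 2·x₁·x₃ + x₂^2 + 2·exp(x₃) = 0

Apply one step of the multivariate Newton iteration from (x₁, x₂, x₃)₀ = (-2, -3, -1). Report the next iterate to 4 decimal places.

At (-2, -3, -1): F = (9.0000, 2.0000, 43.735759).
Jacobian J = [[2, 5·x₃, 5·x₂], [-x₃, 2·x₃, -x₁ + 2·x₂ - 4·x₃], [5·x₂ + 2·x₃, 5·x₁ + 2·x₂, 2·x₁ + 2·exp(x₃)]].
At the point, J = [[2.0000, -5.0000, -15.0000], [1.0000, -2.0000, 0.0000], [-17.0000, -16.0000, -3.264241]] (det J = 746.735759).
Solving J·Δ = −F gives Δ = (1.0793, 1.5397, 0.2307).
Then the next iterate is (x₁, x₂, x₃)₁ = (-0.9207, -1.4603, -0.7693).

(-0.9207, -1.4603, -0.7693)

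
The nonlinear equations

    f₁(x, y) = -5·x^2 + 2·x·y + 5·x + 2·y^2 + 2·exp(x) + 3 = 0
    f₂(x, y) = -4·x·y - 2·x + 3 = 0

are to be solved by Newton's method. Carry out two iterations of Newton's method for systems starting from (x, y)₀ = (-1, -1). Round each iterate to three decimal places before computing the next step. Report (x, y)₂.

At (-1, -1): F = (-2.26424, 1.000).
Jacobian J = [[-10·x + 2·y + 2·exp(x) + 5, 2·x + 4·y], [-4·y - 2, -4·x]].
At the point, J = [[13.73576, -6.000], [2.000, 4.000]] (det J = 66.94304).
Solving J·Δ = −F gives Δ = (0.046, -0.273).
Then the next iterate is (x, y)₁ = (-0.954, -1.273).
Round to (-0.954, -1.273) and repeat: F = (0.11976, 0.05023), J = [[12.76439, -7.000], [3.092, 3.816]].
Δ = (-0.011, -0.004), so (x, y)₂ = (-0.965, -1.277).

(-0.965, -1.277)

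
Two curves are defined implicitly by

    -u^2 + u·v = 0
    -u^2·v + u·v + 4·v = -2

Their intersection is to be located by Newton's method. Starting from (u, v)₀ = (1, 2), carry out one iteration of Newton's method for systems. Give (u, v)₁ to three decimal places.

(4.000, 1.000)

At (1, 2): F = (1.000, 10.000).
Jacobian J = [[-2·u + v, u], [-2·u·v + v, -u^2 + u + 4]].
At the point, J = [[0.000, 1.000], [-2.000, 4.000]] (det J = 2.000).
Solving J·Δ = −F gives Δ = (3.000, -1.000).
Then the next iterate is (u, v)₁ = (4.000, 1.000).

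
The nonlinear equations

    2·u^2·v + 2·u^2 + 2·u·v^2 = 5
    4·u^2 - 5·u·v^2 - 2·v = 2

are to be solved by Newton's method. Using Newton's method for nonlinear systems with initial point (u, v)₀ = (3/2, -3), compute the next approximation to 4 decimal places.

(0.5573, -2.4560)

At (3/2, -3): F = (13.0000, -54.5000).
Jacobian J = [[4·u·v + 4·u + 2·v^2, 2·u^2 + 4·u·v], [8·u - 5·v^2, -10·u·v - 2]].
At the point, J = [[6.0000, -13.5000], [-33.0000, 43.0000]] (det J = -187.5000).
Solving J·Δ = −F gives Δ = (-0.9427, 0.5440).
Then the next iterate is (u, v)₁ = (0.5573, -2.4560).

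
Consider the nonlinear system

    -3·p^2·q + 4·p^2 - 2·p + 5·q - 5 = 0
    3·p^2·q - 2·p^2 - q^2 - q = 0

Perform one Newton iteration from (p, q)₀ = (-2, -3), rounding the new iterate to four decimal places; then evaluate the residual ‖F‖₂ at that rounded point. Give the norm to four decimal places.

At (-2, -3): F = (36.0000, -50.0000).
Jacobian J = [[-6·p·q + 8·p - 2, -3·p^2 + 5], [6·p·q - 4·p, 3·p^2 - 2·q - 1]].
At the point, J = [[-54.0000, -7.0000], [44.0000, 17.0000]] (det J = -610.0000).
Solving J·Δ = −F gives Δ = (0.4295, 1.8295).
Then the next iterate is (p, q)₁ = (-1.5705, -1.1705).
Re-evaluating at (-1.5705, -1.1705): F = (10.815391, -13.793521), so ‖F‖₂ = 17.5281.

17.5281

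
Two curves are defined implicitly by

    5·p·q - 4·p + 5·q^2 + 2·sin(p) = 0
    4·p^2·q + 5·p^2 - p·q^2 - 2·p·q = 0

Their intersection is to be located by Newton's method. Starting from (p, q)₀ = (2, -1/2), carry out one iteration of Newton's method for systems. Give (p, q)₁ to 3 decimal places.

(0.759, -0.334)

At (2, -1/2): F = (-9.93141, 13.500).
Jacobian J = [[5·q + 2·cos(p) - 4, 5·p + 10·q], [8·p·q + 10·p - q^2 - 2·q, 4·p^2 - 2·p·q - 2·p]].
At the point, J = [[-7.33229, 5.000], [12.750, 14.000]] (det J = -166.40211).
Solving J·Δ = −F gives Δ = (-1.241, 0.166).
Then the next iterate is (p, q)₁ = (0.759, -0.334).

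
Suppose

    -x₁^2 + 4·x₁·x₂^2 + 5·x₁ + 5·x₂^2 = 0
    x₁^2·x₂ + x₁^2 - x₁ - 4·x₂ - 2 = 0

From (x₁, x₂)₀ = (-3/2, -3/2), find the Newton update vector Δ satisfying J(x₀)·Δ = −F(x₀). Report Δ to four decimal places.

(0.2520, 2.5720)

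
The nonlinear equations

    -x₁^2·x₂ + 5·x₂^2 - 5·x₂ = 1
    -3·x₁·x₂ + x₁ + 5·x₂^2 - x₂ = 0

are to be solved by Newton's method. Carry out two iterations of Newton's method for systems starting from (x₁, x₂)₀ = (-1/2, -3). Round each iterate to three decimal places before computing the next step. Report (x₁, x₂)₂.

(0.270, -0.546)

At (-1/2, -3): F = (59.750, 43.000).
Jacobian J = [[-2·x₁·x₂, -x₁^2 + 10·x₂ - 5], [-3·x₂ + 1, -3·x₁ + 10·x₂ - 1]].
At the point, J = [[-3.000, -35.250], [10.000, -29.500]] (det J = 441.000).
Solving J·Δ = −F gives Δ = (0.560, 1.647).
Then the next iterate is (x₁, x₂)₁ = (0.060, -1.353).
Round to (0.060, -1.353) and repeat: F = (14.92292, 10.80958), J = [[0.16236, -18.53360], [5.059, -14.710]].
Δ = (0.210, 0.807), so (x₁, x₂)₂ = (0.270, -0.546).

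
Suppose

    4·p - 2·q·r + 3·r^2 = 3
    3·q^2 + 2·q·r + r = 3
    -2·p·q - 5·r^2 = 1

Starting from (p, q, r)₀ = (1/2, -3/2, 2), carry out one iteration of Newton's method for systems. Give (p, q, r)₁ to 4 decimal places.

At (1/2, -3/2, 2): F = (17.0000, -0.2500, -19.5000).
Jacobian J = [[4, -2·r, -2·q + 6·r], [0, 6·q + 2·r, 2·q + 1], [-2·q, -2·p, -10·r]].
At the point, J = [[4.0000, -4.0000, 15.0000], [0.0000, -5.0000, -2.0000], [3.0000, -1.0000, -20.0000]] (det J = 641.0000).
Solving J·Δ = −F gives Δ = (-0.1112, 0.3537, -1.0094).
Then the next iterate is (p, q, r)₁ = (0.3888, -1.1463, 0.9906).

(0.3888, -1.1463, 0.9906)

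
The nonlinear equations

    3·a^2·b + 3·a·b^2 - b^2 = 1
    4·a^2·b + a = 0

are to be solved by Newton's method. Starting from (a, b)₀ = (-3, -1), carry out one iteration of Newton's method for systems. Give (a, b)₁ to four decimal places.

At (-3, -1): F = (-38.0000, -39.0000).
Jacobian J = [[6·a·b + 3·b^2, 3·a^2 + 6·a·b - 2·b], [8·a·b + 1, 4·a^2]].
At the point, J = [[21.0000, 47.0000], [25.0000, 36.0000]] (det J = -419.0000).
Solving J·Δ = −F gives Δ = (1.1098, 0.3126).
Then the next iterate is (a, b)₁ = (-1.8902, -0.6874).

(-1.8902, -0.6874)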